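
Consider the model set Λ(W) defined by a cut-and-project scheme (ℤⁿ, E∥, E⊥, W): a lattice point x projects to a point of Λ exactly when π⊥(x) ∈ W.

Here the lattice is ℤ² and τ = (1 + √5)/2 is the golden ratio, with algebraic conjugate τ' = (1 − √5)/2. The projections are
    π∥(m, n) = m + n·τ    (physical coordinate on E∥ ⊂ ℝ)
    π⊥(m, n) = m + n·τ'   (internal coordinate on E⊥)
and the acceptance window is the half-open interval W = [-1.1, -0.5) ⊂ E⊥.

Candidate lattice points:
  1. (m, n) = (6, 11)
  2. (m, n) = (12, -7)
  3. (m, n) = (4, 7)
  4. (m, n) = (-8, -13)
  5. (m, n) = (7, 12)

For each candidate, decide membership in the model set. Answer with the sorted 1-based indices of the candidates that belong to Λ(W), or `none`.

τ' = (1−√5)/2 ≈ -0.618034.
[1] lift (6,11): star map gives -0.798374; window check -1.1 ≤ -0.798374 < -0.5 is true → IN Λ
[2] lift (12,-7): star map gives 16.326238; window check -1.1 ≤ 16.326238 < -0.5 is false → out
[3] lift (4,7): star map gives -0.326238; window check -1.1 ≤ -0.326238 < -0.5 is false → out
[4] lift (-8,-13): star map gives 0.034442; window check -1.1 ≤ 0.034442 < -0.5 is false → out
[5] lift (7,12): star map gives -0.416408; window check -1.1 ≤ -0.416408 < -0.5 is false → out

1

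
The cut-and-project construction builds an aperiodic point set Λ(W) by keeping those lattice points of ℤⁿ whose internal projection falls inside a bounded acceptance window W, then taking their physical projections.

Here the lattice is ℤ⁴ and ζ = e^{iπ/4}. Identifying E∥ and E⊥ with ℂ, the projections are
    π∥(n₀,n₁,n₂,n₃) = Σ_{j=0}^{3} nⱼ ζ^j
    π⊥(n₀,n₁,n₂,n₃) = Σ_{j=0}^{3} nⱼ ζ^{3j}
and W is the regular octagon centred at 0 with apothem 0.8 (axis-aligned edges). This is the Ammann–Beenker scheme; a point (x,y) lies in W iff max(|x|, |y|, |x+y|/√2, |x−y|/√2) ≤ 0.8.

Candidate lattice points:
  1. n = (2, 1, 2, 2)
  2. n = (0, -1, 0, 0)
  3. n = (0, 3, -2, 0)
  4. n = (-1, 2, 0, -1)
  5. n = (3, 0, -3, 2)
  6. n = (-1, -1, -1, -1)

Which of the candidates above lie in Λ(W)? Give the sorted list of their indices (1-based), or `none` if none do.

none

With ζ = e^{iπ/4} the internal vectors are ζ^0,ζ^3,ζ^6,ζ^9.
candidate 1: n = (2, 1, 2, 2) → π⊥ ≈ (+2.70711, +0.12132); max(|x|,|y|,|x±y|/√2) = 2.70711 > 0.8 ⇒ ∉ W
candidate 2: n = (0, -1, 0, 0) → π⊥ ≈ (+0.70711, -0.70711); max(|x|,|y|,|x±y|/√2) = 1.00000 > 0.8 ⇒ ∉ W
candidate 3: n = (0, 3, -2, 0) → π⊥ ≈ (-2.12132, +4.12132); max(|x|,|y|,|x±y|/√2) = 4.41421 > 0.8 ⇒ ∉ W
candidate 4: n = (-1, 2, 0, -1) → π⊥ ≈ (-3.12132, +0.70711); max(|x|,|y|,|x±y|/√2) = 3.12132 > 0.8 ⇒ ∉ W
candidate 5: n = (3, 0, -3, 2) → π⊥ ≈ (+4.41421, +4.41421); max(|x|,|y|,|x±y|/√2) = 6.24264 > 0.8 ⇒ ∉ W
candidate 6: n = (-1, -1, -1, -1) → π⊥ ≈ (-1.00000, -0.41421); max(|x|,|y|,|x±y|/√2) = 1.00000 > 0.8 ⇒ ∉ W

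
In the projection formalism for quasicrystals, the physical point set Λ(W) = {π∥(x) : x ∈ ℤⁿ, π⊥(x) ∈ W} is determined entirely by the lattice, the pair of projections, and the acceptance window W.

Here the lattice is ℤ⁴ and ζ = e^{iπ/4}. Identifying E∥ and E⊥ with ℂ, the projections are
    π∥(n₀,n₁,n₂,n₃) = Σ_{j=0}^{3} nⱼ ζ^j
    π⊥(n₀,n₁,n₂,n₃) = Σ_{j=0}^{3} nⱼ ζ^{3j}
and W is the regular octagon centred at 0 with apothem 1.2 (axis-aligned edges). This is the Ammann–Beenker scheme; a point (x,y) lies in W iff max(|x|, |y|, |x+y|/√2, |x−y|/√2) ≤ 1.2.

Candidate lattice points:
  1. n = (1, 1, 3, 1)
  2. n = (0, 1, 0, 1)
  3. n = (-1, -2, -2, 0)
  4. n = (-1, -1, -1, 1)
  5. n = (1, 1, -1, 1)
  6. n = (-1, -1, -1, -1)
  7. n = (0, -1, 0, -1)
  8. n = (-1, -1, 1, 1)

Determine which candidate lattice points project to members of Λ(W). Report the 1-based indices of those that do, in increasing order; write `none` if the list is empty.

3, 4, 6, 8

π⊥(n) = n₀ + n₁ζ³ + n₂ζ⁶ + n₃ζ⁹ where ζ = e^{iπ/4}.
candidate 1: n = (1, 1, 3, 1) → π⊥ ≈ (+1.0000, -1.5858); max(|x|,|y|,|x±y|/√2) = 1.8284 > 1.2 ⇒ ∉ W
candidate 2: n = (0, 1, 0, 1) → π⊥ ≈ (+0.0000, +1.4142); max(|x|,|y|,|x±y|/√2) = 1.4142 > 1.2 ⇒ ∉ W
candidate 3: n = (-1, -2, -2, 0) → π⊥ ≈ (+0.4142, +0.5858); max(|x|,|y|,|x±y|/√2) = 0.7071 ≤ 1.2 ⇒ ∈ W
candidate 4: n = (-1, -1, -1, 1) → π⊥ ≈ (+0.4142, +1.0000); max(|x|,|y|,|x±y|/√2) = 1.0000 ≤ 1.2 ⇒ ∈ W
candidate 5: n = (1, 1, -1, 1) → π⊥ ≈ (+1.0000, +2.4142); max(|x|,|y|,|x±y|/√2) = 2.4142 > 1.2 ⇒ ∉ W
candidate 6: n = (-1, -1, -1, -1) → π⊥ ≈ (-1.0000, -0.4142); max(|x|,|y|,|x±y|/√2) = 1.0000 ≤ 1.2 ⇒ ∈ W
candidate 7: n = (0, -1, 0, -1) → π⊥ ≈ (+0.0000, -1.4142); max(|x|,|y|,|x±y|/√2) = 1.4142 > 1.2 ⇒ ∉ W
candidate 8: n = (-1, -1, 1, 1) → π⊥ ≈ (+0.4142, -1.0000); max(|x|,|y|,|x±y|/√2) = 1.0000 ≤ 1.2 ⇒ ∈ W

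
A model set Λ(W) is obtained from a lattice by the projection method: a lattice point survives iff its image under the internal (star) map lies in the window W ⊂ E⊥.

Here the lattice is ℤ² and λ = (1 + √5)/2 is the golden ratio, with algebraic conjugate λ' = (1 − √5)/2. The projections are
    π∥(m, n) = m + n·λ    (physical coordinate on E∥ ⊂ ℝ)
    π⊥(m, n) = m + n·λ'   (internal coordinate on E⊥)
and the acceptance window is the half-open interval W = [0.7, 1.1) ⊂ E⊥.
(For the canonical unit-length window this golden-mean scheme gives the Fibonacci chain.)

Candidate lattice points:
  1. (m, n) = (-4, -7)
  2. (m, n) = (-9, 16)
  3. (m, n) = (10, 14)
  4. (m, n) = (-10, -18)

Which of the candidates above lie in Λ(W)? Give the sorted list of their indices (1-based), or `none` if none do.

Numerically λ ≈ 1.6180 and λ' = −1/λ ≈ -0.6180.
[1] lift (-4,-7): star map gives 0.3262; window check 0.7 ≤ 0.3262 < 1.1 is false → out
[2] lift (-9,16): star map gives -18.8885; window check 0.7 ≤ -18.8885 < 1.1 is false → out
[3] lift (10,14): star map gives 1.3475; window check 0.7 ≤ 1.3475 < 1.1 is false → out
[4] lift (-10,-18): star map gives 1.1246; window check 0.7 ≤ 1.1246 < 1.1 is false → out

none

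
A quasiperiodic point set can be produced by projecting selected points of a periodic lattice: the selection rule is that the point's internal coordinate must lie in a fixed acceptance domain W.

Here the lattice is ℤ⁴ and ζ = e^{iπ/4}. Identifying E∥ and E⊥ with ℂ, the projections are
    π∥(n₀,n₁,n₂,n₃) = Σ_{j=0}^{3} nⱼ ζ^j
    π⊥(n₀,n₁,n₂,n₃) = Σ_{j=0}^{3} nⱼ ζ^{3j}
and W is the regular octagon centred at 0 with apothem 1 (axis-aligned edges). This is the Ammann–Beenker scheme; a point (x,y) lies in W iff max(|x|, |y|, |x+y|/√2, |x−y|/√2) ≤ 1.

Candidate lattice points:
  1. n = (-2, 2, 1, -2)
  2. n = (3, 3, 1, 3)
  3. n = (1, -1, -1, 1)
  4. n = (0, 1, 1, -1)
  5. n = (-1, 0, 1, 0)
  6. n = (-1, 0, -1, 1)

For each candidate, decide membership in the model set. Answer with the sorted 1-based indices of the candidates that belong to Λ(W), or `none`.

none

With ζ = e^{iπ/4} the internal vectors are ζ^0,ζ^3,ζ^6,ζ^9.
candidate 1: n = (-2, 2, 1, -2) → π⊥ ≈ (-4.8284, -1.0000); max(|x|,|y|,|x±y|/√2) = 4.8284 > 1 ⇒ ∉ W
candidate 2: n = (3, 3, 1, 3) → π⊥ ≈ (+3.0000, +3.2426); max(|x|,|y|,|x±y|/√2) = 4.4142 > 1 ⇒ ∉ W
candidate 3: n = (1, -1, -1, 1) → π⊥ ≈ (+2.4142, +1.0000); max(|x|,|y|,|x±y|/√2) = 2.4142 > 1 ⇒ ∉ W
candidate 4: n = (0, 1, 1, -1) → π⊥ ≈ (-1.4142, -1.0000); max(|x|,|y|,|x±y|/√2) = 1.7071 > 1 ⇒ ∉ W
candidate 5: n = (-1, 0, 1, 0) → π⊥ ≈ (-1.0000, -1.0000); max(|x|,|y|,|x±y|/√2) = 1.4142 > 1 ⇒ ∉ W
candidate 6: n = (-1, 0, -1, 1) → π⊥ ≈ (-0.2929, +1.7071); max(|x|,|y|,|x±y|/√2) = 1.7071 > 1 ⇒ ∉ W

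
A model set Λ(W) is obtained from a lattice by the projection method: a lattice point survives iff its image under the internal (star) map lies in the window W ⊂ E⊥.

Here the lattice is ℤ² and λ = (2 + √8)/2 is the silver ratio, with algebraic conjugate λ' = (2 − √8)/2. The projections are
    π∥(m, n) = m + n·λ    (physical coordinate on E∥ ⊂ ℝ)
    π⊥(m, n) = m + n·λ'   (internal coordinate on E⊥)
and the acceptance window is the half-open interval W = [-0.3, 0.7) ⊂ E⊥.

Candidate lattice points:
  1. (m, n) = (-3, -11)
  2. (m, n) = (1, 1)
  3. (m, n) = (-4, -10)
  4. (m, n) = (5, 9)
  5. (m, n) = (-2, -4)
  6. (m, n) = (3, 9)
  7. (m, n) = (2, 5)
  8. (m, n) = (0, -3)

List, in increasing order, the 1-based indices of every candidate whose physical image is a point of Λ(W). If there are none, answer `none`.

λ' = (2−√8)/2 ≈ -0.4142.
candidate 1: (m,n)=(-3,-11) → π∥ = -3-11·λ ≈ -29.5563, π⊥ = -3-11·λ' ≈ 1.5563 ∉ [-0.3, 0.7) ⇒ out
candidate 2: (m,n)=(1,1) → π∥ = 1+1·λ ≈ 3.4142, π⊥ = 1+1·λ' ≈ 0.5858 ∈ [-0.3, 0.7) ⇒ IN Λ
candidate 3: (m,n)=(-4,-10) → π∥ = -4-10·λ ≈ -28.1421, π⊥ = -4-10·λ' ≈ 0.1421 ∈ [-0.3, 0.7) ⇒ IN Λ
candidate 4: (m,n)=(5,9) → π∥ = 5+9·λ ≈ 26.7279, π⊥ = 5+9·λ' ≈ 1.2721 ∉ [-0.3, 0.7) ⇒ out
candidate 5: (m,n)=(-2,-4) → π∥ = -2-4·λ ≈ -11.6569, π⊥ = -2-4·λ' ≈ -0.3431 ∉ [-0.3, 0.7) ⇒ out
candidate 6: (m,n)=(3,9) → π∥ = 3+9·λ ≈ 24.7279, π⊥ = 3+9·λ' ≈ -0.7279 ∉ [-0.3, 0.7) ⇒ out
candidate 7: (m,n)=(2,5) → π∥ = 2+5·λ ≈ 14.0711, π⊥ = 2+5·λ' ≈ -0.0711 ∈ [-0.3, 0.7) ⇒ IN Λ
candidate 8: (m,n)=(0,-3) → π∥ = 0-3·λ ≈ -7.2426, π⊥ = 0-3·λ' ≈ 1.2426 ∉ [-0.3, 0.7) ⇒ out

2, 3, 7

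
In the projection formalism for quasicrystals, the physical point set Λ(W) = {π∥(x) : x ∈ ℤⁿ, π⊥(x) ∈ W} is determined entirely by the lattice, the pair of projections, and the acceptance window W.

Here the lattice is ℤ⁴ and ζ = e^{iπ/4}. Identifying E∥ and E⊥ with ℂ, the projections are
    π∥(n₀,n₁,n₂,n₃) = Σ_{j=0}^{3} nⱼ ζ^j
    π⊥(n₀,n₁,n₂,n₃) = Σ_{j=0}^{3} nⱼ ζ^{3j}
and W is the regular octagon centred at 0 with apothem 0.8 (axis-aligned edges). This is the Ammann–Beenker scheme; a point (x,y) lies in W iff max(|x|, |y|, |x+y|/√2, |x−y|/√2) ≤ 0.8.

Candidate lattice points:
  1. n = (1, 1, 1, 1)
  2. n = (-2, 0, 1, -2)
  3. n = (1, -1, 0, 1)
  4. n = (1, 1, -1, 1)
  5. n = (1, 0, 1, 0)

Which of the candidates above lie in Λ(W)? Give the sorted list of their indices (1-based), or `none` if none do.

With ζ = e^{iπ/4} the internal vectors are ζ^0,ζ^3,ζ^6,ζ^9.
#1 (1, 1, 1, 1): internal (1.00000, 0.41421); octagon support 1.00000 vs apothem 0.8 → ∉ W
#2 (-2, 0, 1, -2): internal (-3.41421, -2.41421); octagon support 4.12132 vs apothem 0.8 → ∉ W
#3 (1, -1, 0, 1): internal (2.41421, 0.00000); octagon support 2.41421 vs apothem 0.8 → ∉ W
#4 (1, 1, -1, 1): internal (1.00000, 2.41421); octagon support 2.41421 vs apothem 0.8 → ∉ W
#5 (1, 0, 1, 0): internal (1.00000, -1.00000); octagon support 1.41421 vs apothem 0.8 → ∉ W

none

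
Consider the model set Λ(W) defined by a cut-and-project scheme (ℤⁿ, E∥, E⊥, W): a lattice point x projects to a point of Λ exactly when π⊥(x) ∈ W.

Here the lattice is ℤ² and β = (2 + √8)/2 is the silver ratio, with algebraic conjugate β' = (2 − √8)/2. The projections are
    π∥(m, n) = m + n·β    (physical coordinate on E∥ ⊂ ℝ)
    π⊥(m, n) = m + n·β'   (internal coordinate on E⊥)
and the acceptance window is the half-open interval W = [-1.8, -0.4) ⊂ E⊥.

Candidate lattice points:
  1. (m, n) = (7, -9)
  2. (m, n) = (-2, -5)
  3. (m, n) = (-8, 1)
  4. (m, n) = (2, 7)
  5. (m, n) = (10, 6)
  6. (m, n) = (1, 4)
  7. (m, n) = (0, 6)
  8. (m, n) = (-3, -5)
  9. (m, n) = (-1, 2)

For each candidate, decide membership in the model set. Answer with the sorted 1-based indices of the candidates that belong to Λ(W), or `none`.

4, 6, 8

β' = (2−√8)/2 ≈ -0.41421.
[1] lift (7,-9): star map gives 10.72792; window check -1.8 ≤ 10.72792 < -0.4 is false → out
[2] lift (-2,-5): star map gives 0.07107; window check -1.8 ≤ 0.07107 < -0.4 is false → out
[3] lift (-8,1): star map gives -8.41421; window check -1.8 ≤ -8.41421 < -0.4 is false → out
[4] lift (2,7): star map gives -0.89949; window check -1.8 ≤ -0.89949 < -0.4 is true → IN Λ
[5] lift (10,6): star map gives 7.51472; window check -1.8 ≤ 7.51472 < -0.4 is false → out
[6] lift (1,4): star map gives -0.65685; window check -1.8 ≤ -0.65685 < -0.4 is true → IN Λ
[7] lift (0,6): star map gives -2.48528; window check -1.8 ≤ -2.48528 < -0.4 is false → out
[8] lift (-3,-5): star map gives -0.92893; window check -1.8 ≤ -0.92893 < -0.4 is true → IN Λ
[9] lift (-1,2): star map gives -1.82843; window check -1.8 ≤ -1.82843 < -0.4 is false → out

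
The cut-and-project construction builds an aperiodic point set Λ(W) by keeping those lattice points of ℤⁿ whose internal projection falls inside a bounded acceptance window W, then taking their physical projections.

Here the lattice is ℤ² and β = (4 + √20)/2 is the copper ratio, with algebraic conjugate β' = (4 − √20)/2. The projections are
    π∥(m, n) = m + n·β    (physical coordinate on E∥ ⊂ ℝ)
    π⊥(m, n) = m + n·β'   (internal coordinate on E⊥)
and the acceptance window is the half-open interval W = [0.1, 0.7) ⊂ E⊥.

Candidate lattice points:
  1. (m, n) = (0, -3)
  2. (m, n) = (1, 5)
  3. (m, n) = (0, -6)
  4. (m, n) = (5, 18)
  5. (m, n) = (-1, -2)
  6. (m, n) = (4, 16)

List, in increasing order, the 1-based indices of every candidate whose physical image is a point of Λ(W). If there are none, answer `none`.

6

Compute β' = (4−√20)/2 = -0.2361, so π⊥(m,n) = m -0.2361·n.
[1] lift (0,-3): star map gives 0.7082; window check 0.1 ≤ 0.7082 < 0.7 is false → out
[2] lift (1,5): star map gives -0.1803; window check 0.1 ≤ -0.1803 < 0.7 is false → out
[3] lift (0,-6): star map gives 1.4164; window check 0.1 ≤ 1.4164 < 0.7 is false → out
[4] lift (5,18): star map gives 0.7508; window check 0.1 ≤ 0.7508 < 0.7 is false → out
[5] lift (-1,-2): star map gives -0.5279; window check 0.1 ≤ -0.5279 < 0.7 is false → out
[6] lift (4,16): star map gives 0.2229; window check 0.1 ≤ 0.2229 < 0.7 is true → IN Λ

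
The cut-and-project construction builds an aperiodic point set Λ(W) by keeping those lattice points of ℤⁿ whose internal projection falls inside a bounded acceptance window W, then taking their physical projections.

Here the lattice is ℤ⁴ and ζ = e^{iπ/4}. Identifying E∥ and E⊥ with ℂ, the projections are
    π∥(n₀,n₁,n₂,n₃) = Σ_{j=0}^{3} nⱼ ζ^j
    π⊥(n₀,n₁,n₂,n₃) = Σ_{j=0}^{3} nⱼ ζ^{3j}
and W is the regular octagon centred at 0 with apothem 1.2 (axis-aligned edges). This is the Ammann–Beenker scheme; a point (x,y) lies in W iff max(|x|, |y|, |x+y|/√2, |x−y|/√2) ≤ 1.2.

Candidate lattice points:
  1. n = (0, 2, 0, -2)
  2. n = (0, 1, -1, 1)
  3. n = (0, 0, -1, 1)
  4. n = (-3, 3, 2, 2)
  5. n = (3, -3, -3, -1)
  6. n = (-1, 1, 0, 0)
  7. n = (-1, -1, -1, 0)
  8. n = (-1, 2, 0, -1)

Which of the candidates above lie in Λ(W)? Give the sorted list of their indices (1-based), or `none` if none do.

π⊥(n) = n₀ + n₁ζ³ + n₂ζ⁶ + n₃ζ⁹ where ζ = e^{iπ/4}.
#1 (0, 2, 0, -2): internal (-2.828427, 0.000000); octagon support 2.828427 vs apothem 1.2 → ∉ W
#2 (0, 1, -1, 1): internal (0.000000, 2.414214); octagon support 2.414214 vs apothem 1.2 → ∉ W
#3 (0, 0, -1, 1): internal (0.707107, 1.707107); octagon support 1.707107 vs apothem 1.2 → ∉ W
#4 (-3, 3, 2, 2): internal (-3.707107, 1.535534); octagon support 3.707107 vs apothem 1.2 → ∉ W
#5 (3, -3, -3, -1): internal (4.414214, 0.171573); octagon support 4.414214 vs apothem 1.2 → ∉ W
#6 (-1, 1, 0, 0): internal (-1.707107, 0.707107); octagon support 1.707107 vs apothem 1.2 → ∉ W
#7 (-1, -1, -1, 0): internal (-0.292893, 0.292893); octagon support 0.414214 vs apothem 1.2 → ∈ W
#8 (-1, 2, 0, -1): internal (-3.121320, 0.707107); octagon support 3.121320 vs apothem 1.2 → ∉ W

7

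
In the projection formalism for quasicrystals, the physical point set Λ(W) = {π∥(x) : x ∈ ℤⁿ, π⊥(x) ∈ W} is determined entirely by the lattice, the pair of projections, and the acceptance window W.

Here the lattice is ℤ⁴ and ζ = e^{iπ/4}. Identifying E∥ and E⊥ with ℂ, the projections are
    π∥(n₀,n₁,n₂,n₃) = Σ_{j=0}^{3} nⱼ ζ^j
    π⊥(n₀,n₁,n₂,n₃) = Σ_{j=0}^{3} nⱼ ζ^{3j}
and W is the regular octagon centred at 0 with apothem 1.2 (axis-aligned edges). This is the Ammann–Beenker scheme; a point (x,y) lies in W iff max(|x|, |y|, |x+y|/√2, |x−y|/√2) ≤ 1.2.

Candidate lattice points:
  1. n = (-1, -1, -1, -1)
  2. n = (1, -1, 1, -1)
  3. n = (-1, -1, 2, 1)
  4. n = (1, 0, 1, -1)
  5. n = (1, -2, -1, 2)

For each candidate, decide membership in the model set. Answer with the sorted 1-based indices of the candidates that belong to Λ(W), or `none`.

With ζ = e^{iπ/4} the internal vectors are ζ^0,ζ^3,ζ^6,ζ^9.
candidate 1: n = (-1, -1, -1, -1) → π⊥ ≈ (-1.00000, -0.41421); max(|x|,|y|,|x±y|/√2) = 1.00000 ≤ 1.2 ⇒ ∈ W
candidate 2: n = (1, -1, 1, -1) → π⊥ ≈ (+1.00000, -2.41421); max(|x|,|y|,|x±y|/√2) = 2.41421 > 1.2 ⇒ ∉ W
candidate 3: n = (-1, -1, 2, 1) → π⊥ ≈ (+0.41421, -2.00000); max(|x|,|y|,|x±y|/√2) = 2.00000 > 1.2 ⇒ ∉ W
candidate 4: n = (1, 0, 1, -1) → π⊥ ≈ (+0.29289, -1.70711); max(|x|,|y|,|x±y|/√2) = 1.70711 > 1.2 ⇒ ∉ W
candidate 5: n = (1, -2, -1, 2) → π⊥ ≈ (+3.82843, +1.00000); max(|x|,|y|,|x±y|/√2) = 3.82843 > 1.2 ⇒ ∉ W

1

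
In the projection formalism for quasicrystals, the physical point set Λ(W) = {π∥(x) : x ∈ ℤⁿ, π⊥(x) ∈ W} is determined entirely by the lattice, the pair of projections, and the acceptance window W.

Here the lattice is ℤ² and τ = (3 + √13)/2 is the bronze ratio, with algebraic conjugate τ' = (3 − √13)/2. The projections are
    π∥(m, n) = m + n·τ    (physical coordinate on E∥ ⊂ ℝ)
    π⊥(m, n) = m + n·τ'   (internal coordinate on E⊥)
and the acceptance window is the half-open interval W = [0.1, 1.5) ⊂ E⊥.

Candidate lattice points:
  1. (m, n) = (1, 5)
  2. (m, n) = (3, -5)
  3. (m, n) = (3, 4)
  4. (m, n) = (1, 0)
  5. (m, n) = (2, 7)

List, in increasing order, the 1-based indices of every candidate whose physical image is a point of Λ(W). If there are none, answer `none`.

4

Compute τ' = (3−√13)/2 = -0.3028, so π⊥(m,n) = m -0.3028·n.
candidate 1: (m,n)=(1,5) → π∥ = 1+5·τ ≈ 17.5139, π⊥ = 1+5·τ' ≈ -0.5139 ∉ [0.1, 1.5) ⇒ out
candidate 2: (m,n)=(3,-5) → π∥ = 3-5·τ ≈ -13.5139, π⊥ = 3-5·τ' ≈ 4.5139 ∉ [0.1, 1.5) ⇒ out
candidate 3: (m,n)=(3,4) → π∥ = 3+4·τ ≈ 16.2111, π⊥ = 3+4·τ' ≈ 1.7889 ∉ [0.1, 1.5) ⇒ out
candidate 4: (m,n)=(1,0) → π∥ = 1+0·τ ≈ 1.0000, π⊥ = 1+0·τ' ≈ 1.0000 ∈ [0.1, 1.5) ⇒ IN Λ
candidate 5: (m,n)=(2,7) → π∥ = 2+7·τ ≈ 25.1194, π⊥ = 2+7·τ' ≈ -0.1194 ∉ [0.1, 1.5) ⇒ out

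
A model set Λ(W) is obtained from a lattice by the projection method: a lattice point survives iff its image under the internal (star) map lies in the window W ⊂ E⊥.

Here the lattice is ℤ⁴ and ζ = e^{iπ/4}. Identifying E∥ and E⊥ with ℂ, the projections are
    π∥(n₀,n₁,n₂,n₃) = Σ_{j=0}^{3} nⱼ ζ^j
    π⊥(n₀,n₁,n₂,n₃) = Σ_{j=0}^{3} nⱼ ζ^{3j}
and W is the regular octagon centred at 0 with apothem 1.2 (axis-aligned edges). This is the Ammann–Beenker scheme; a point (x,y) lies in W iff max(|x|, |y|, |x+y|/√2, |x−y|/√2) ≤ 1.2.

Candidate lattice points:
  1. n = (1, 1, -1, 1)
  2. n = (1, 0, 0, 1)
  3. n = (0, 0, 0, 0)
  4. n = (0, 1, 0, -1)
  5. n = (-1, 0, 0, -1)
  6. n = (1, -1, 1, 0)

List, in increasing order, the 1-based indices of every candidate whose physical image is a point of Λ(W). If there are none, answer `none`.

π⊥(n) = n₀ + n₁ζ³ + n₂ζ⁶ + n₃ζ⁹ where ζ = e^{iπ/4}.
candidate 1: n = (1, 1, -1, 1) → π⊥ ≈ (+1.00000, +2.41421); max(|x|,|y|,|x±y|/√2) = 2.41421 > 1.2 ⇒ ∉ W
candidate 2: n = (1, 0, 0, 1) → π⊥ ≈ (+1.70711, +0.70711); max(|x|,|y|,|x±y|/√2) = 1.70711 > 1.2 ⇒ ∉ W
candidate 3: n = (0, 0, 0, 0) → π⊥ ≈ (+0.00000, +0.00000); max(|x|,|y|,|x±y|/√2) = 0.00000 ≤ 1.2 ⇒ ∈ W
candidate 4: n = (0, 1, 0, -1) → π⊥ ≈ (-1.41421, +0.00000); max(|x|,|y|,|x±y|/√2) = 1.41421 > 1.2 ⇒ ∉ W
candidate 5: n = (-1, 0, 0, -1) → π⊥ ≈ (-1.70711, -0.70711); max(|x|,|y|,|x±y|/√2) = 1.70711 > 1.2 ⇒ ∉ W
candidate 6: n = (1, -1, 1, 0) → π⊥ ≈ (+1.70711, -1.70711); max(|x|,|y|,|x±y|/√2) = 2.41421 > 1.2 ⇒ ∉ W

3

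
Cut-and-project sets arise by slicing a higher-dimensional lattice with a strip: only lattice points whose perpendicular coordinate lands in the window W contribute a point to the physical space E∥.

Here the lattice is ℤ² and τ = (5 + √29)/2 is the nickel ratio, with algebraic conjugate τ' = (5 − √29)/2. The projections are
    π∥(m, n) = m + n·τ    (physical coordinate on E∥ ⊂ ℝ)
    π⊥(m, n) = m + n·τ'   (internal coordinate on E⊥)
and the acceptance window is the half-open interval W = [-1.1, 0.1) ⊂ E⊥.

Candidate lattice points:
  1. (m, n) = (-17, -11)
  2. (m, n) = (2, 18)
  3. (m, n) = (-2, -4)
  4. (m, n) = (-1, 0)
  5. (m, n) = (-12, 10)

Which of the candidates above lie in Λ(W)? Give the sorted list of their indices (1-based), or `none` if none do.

Compute τ' = (5−√29)/2 = -0.19258, so π⊥(m,n) = m -0.19258·n.
#1 (-17,-11): internal coord -17 + (-11)·τ' = -14.88159; -14.88159 ∉ [-1.1, 0.1) → out
#2 (2,18): internal coord 2 + (18)·τ' = -1.46648; -1.46648 ∉ [-1.1, 0.1) → out
#3 (-2,-4): internal coord -2 + (-4)·τ' = -1.22967; -1.22967 ∉ [-1.1, 0.1) → out
#4 (-1,0): internal coord -1 + (0)·τ' = -1.00000; -1.00000 ∈ [-1.1, 0.1) → IN Λ
#5 (-12,10): internal coord -12 + (10)·τ' = -13.92582; -13.92582 ∉ [-1.1, 0.1) → out

4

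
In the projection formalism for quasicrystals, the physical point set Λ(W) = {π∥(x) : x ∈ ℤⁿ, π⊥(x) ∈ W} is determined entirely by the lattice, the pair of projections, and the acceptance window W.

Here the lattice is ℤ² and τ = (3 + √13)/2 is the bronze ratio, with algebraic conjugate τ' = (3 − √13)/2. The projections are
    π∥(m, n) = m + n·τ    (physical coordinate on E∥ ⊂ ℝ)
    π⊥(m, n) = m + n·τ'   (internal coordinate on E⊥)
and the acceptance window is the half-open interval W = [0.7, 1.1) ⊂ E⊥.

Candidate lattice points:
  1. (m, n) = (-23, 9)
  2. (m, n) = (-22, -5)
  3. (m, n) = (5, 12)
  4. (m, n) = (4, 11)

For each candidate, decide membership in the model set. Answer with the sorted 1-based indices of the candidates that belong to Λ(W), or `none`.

Compute τ' = (3−√13)/2 = -0.302776, so π⊥(m,n) = m -0.302776·n.
[1] lift (-23,9): star map gives -25.724981; window check 0.7 ≤ -25.724981 < 1.1 is false → out
[2] lift (-22,-5): star map gives -20.486122; window check 0.7 ≤ -20.486122 < 1.1 is false → out
[3] lift (5,12): star map gives 1.366692; window check 0.7 ≤ 1.366692 < 1.1 is false → out
[4] lift (4,11): star map gives 0.669468; window check 0.7 ≤ 0.669468 < 1.1 is false → out

none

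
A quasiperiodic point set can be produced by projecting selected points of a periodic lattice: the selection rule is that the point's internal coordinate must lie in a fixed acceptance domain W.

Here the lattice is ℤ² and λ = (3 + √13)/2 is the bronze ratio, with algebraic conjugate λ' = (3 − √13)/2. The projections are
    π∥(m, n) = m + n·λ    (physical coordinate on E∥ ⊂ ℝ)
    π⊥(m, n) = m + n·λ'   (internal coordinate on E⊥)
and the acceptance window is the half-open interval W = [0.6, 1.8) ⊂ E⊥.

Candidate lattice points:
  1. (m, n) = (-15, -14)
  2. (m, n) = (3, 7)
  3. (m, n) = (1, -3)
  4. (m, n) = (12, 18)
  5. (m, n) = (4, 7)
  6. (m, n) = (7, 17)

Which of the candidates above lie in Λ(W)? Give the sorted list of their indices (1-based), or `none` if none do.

λ' = (3−√13)/2 ≈ -0.302776.
[1] lift (-15,-14): star map gives -10.761141; window check 0.6 ≤ -10.761141 < 1.8 is false → out
[2] lift (3,7): star map gives 0.880571; window check 0.6 ≤ 0.880571 < 1.8 is true → IN Λ
[3] lift (1,-3): star map gives 1.908327; window check 0.6 ≤ 1.908327 < 1.8 is false → out
[4] lift (12,18): star map gives 6.550039; window check 0.6 ≤ 6.550039 < 1.8 is false → out
[5] lift (4,7): star map gives 1.880571; window check 0.6 ≤ 1.880571 < 1.8 is false → out
[6] lift (7,17): star map gives 1.852814; window check 0.6 ≤ 1.852814 < 1.8 is false → out

2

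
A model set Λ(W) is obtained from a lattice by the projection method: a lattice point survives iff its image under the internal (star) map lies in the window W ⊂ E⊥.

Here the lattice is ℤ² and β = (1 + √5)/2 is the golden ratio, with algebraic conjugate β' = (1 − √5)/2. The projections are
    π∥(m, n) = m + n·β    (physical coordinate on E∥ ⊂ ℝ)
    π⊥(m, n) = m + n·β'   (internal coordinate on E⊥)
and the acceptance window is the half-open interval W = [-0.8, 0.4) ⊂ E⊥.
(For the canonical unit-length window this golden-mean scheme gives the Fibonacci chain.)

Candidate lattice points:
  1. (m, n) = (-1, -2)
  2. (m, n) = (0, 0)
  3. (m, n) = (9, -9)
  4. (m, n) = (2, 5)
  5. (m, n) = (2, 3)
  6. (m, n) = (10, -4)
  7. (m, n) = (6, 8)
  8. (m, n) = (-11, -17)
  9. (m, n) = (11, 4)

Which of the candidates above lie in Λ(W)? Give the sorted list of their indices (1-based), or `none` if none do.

β' = (1−√5)/2 ≈ -0.61803.
#1 (-1,-2): internal coord -1 + (-2)·β' = +0.23607; +0.23607 ∈ [-0.8, 0.4) → IN Λ
#2 (0,0): internal coord 0 + (0)·β' = +0.00000; +0.00000 ∈ [-0.8, 0.4) → IN Λ
#3 (9,-9): internal coord 9 + (-9)·β' = +14.56231; +14.56231 ∉ [-0.8, 0.4) → out
#4 (2,5): internal coord 2 + (5)·β' = -1.09017; -1.09017 ∉ [-0.8, 0.4) → out
#5 (2,3): internal coord 2 + (3)·β' = +0.14590; +0.14590 ∈ [-0.8, 0.4) → IN Λ
#6 (10,-4): internal coord 10 + (-4)·β' = +12.47214; +12.47214 ∉ [-0.8, 0.4) → out
#7 (6,8): internal coord 6 + (8)·β' = +1.05573; +1.05573 ∉ [-0.8, 0.4) → out
#8 (-11,-17): internal coord -11 + (-17)·β' = -0.49342; -0.49342 ∈ [-0.8, 0.4) → IN Λ
#9 (11,4): internal coord 11 + (4)·β' = +8.52786; +8.52786 ∉ [-0.8, 0.4) → out

1, 2, 5, 8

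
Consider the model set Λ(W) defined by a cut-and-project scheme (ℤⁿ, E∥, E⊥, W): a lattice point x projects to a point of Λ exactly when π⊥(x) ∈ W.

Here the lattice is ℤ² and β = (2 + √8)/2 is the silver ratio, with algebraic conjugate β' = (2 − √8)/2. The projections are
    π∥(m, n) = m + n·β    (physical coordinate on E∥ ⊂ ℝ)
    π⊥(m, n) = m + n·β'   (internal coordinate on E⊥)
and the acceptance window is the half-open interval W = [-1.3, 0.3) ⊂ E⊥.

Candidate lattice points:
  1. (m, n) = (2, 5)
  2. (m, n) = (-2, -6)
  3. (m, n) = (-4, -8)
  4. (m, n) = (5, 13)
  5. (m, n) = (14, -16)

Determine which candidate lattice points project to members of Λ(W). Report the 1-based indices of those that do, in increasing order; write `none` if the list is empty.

Numerically β ≈ 2.41421 and β' = −1/β ≈ -0.41421.
candidate 1: (m,n)=(2,5) → π∥ = 2+5·β ≈ 14.07107, π⊥ = 2+5·β' ≈ -0.07107 ∈ [-1.3, 0.3) ⇒ IN Λ
candidate 2: (m,n)=(-2,-6) → π∥ = -2-6·β ≈ -16.48528, π⊥ = -2-6·β' ≈ 0.48528 ∉ [-1.3, 0.3) ⇒ out
candidate 3: (m,n)=(-4,-8) → π∥ = -4-8·β ≈ -23.31371, π⊥ = -4-8·β' ≈ -0.68629 ∈ [-1.3, 0.3) ⇒ IN Λ
candidate 4: (m,n)=(5,13) → π∥ = 5+13·β ≈ 36.38478, π⊥ = 5+13·β' ≈ -0.38478 ∈ [-1.3, 0.3) ⇒ IN Λ
candidate 5: (m,n)=(14,-16) → π∥ = 14-16·β ≈ -24.62742, π⊥ = 14-16·β' ≈ 20.62742 ∉ [-1.3, 0.3) ⇒ out

1, 3, 4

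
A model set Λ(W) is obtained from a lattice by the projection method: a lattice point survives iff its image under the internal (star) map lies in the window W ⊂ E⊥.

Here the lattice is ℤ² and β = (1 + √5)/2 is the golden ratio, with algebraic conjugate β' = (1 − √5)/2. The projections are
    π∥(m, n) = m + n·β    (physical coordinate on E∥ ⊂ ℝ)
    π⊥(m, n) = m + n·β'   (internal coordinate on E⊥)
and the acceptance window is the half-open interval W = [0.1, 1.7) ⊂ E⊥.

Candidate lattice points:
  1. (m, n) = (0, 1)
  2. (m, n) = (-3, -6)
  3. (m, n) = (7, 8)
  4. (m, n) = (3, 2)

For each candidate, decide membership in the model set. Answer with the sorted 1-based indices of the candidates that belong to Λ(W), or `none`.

Compute β' = (1−√5)/2 = -0.6180, so π⊥(m,n) = m -0.6180·n.
candidate 1: (m,n)=(0,1) → π∥ = 0+1·β ≈ 1.6180, π⊥ = 0+1·β' ≈ -0.6180 ∉ [0.1, 1.7) ⇒ out
candidate 2: (m,n)=(-3,-6) → π∥ = -3-6·β ≈ -12.7082, π⊥ = -3-6·β' ≈ 0.7082 ∈ [0.1, 1.7) ⇒ IN Λ
candidate 3: (m,n)=(7,8) → π∥ = 7+8·β ≈ 19.9443, π⊥ = 7+8·β' ≈ 2.0557 ∉ [0.1, 1.7) ⇒ out
candidate 4: (m,n)=(3,2) → π∥ = 3+2·β ≈ 6.2361, π⊥ = 3+2·β' ≈ 1.7639 ∉ [0.1, 1.7) ⇒ out

2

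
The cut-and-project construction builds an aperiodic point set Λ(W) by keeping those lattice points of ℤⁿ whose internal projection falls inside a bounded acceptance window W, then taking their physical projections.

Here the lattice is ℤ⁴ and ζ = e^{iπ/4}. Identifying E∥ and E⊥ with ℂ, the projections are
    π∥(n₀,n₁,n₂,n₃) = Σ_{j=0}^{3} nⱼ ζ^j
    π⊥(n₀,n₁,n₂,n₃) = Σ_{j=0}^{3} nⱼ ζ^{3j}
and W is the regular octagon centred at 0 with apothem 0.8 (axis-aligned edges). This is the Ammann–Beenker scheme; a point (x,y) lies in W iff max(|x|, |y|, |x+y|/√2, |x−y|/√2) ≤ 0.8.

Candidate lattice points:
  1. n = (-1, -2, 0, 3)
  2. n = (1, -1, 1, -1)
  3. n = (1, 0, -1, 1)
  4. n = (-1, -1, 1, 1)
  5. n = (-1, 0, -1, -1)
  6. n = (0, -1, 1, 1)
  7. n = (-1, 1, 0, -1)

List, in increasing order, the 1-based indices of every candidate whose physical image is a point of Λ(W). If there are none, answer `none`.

none

With ζ = e^{iπ/4} the internal vectors are ζ^0,ζ^3,ζ^6,ζ^9.
#1 (-1, -2, 0, 3): internal (2.53553, 0.70711); octagon support 2.53553 vs apothem 0.8 → ∉ W
#2 (1, -1, 1, -1): internal (1.00000, -2.41421); octagon support 2.41421 vs apothem 0.8 → ∉ W
#3 (1, 0, -1, 1): internal (1.70711, 1.70711); octagon support 2.41421 vs apothem 0.8 → ∉ W
#4 (-1, -1, 1, 1): internal (0.41421, -1.00000); octagon support 1.00000 vs apothem 0.8 → ∉ W
#5 (-1, 0, -1, -1): internal (-1.70711, 0.29289); octagon support 1.70711 vs apothem 0.8 → ∉ W
#6 (0, -1, 1, 1): internal (1.41421, -1.00000); octagon support 1.70711 vs apothem 0.8 → ∉ W
#7 (-1, 1, 0, -1): internal (-2.41421, 0.00000); octagon support 2.41421 vs apothem 0.8 → ∉ W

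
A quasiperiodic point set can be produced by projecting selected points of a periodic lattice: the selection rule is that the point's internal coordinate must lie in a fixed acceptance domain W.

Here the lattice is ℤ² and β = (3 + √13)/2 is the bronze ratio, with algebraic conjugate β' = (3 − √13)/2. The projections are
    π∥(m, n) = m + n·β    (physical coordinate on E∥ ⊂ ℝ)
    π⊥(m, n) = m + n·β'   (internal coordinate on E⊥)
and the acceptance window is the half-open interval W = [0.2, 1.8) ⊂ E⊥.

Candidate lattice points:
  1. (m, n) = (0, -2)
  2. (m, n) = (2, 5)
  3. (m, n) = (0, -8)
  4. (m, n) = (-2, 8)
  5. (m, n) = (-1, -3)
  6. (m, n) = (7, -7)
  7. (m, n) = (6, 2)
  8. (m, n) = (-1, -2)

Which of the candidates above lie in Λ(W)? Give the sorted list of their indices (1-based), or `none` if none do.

Numerically β ≈ 3.302776 and β' = −1/β ≈ -0.302776.
candidate 1: (m,n)=(0,-2) → π∥ = 0-2·β ≈ -6.605551, π⊥ = 0-2·β' ≈ 0.605551 ∈ [0.2, 1.8) ⇒ IN Λ
candidate 2: (m,n)=(2,5) → π∥ = 2+5·β ≈ 18.513878, π⊥ = 2+5·β' ≈ 0.486122 ∈ [0.2, 1.8) ⇒ IN Λ
candidate 3: (m,n)=(0,-8) → π∥ = 0-8·β ≈ -26.422205, π⊥ = 0-8·β' ≈ 2.422205 ∉ [0.2, 1.8) ⇒ out
candidate 4: (m,n)=(-2,8) → π∥ = -2+8·β ≈ 24.422205, π⊥ = -2+8·β' ≈ -4.422205 ∉ [0.2, 1.8) ⇒ out
candidate 5: (m,n)=(-1,-3) → π∥ = -1-3·β ≈ -10.908327, π⊥ = -1-3·β' ≈ -0.091673 ∉ [0.2, 1.8) ⇒ out
candidate 6: (m,n)=(7,-7) → π∥ = 7-7·β ≈ -16.119429, π⊥ = 7-7·β' ≈ 9.119429 ∉ [0.2, 1.8) ⇒ out
candidate 7: (m,n)=(6,2) → π∥ = 6+2·β ≈ 12.605551, π⊥ = 6+2·β' ≈ 5.394449 ∉ [0.2, 1.8) ⇒ out
candidate 8: (m,n)=(-1,-2) → π∥ = -1-2·β ≈ -7.605551, π⊥ = -1-2·β' ≈ -0.394449 ∉ [0.2, 1.8) ⇒ out

1, 2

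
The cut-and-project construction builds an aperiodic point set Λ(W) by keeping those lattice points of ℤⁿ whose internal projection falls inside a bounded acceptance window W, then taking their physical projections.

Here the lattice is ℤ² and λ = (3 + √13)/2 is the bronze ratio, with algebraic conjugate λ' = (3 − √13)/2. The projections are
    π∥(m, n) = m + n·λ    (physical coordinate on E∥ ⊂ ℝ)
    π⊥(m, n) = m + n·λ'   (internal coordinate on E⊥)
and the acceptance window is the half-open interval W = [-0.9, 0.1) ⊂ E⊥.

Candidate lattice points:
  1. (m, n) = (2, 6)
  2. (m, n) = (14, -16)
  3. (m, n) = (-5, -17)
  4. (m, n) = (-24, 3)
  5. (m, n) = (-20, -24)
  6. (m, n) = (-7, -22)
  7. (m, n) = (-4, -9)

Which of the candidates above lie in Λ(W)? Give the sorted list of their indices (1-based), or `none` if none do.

λ' = (3−√13)/2 ≈ -0.302776.
#1 (2,6): internal coord 2 + (6)·λ' = +0.183346; +0.183346 ∉ [-0.9, 0.1) → out
#2 (14,-16): internal coord 14 + (-16)·λ' = +18.844410; +18.844410 ∉ [-0.9, 0.1) → out
#3 (-5,-17): internal coord -5 + (-17)·λ' = +0.147186; +0.147186 ∉ [-0.9, 0.1) → out
#4 (-24,3): internal coord -24 + (3)·λ' = -24.908327; -24.908327 ∉ [-0.9, 0.1) → out
#5 (-20,-24): internal coord -20 + (-24)·λ' = -12.733385; -12.733385 ∉ [-0.9, 0.1) → out
#6 (-7,-22): internal coord -7 + (-22)·λ' = -0.338936; -0.338936 ∈ [-0.9, 0.1) → IN Λ
#7 (-4,-9): internal coord -4 + (-9)·λ' = -1.275019; -1.275019 ∉ [-0.9, 0.1) → out

6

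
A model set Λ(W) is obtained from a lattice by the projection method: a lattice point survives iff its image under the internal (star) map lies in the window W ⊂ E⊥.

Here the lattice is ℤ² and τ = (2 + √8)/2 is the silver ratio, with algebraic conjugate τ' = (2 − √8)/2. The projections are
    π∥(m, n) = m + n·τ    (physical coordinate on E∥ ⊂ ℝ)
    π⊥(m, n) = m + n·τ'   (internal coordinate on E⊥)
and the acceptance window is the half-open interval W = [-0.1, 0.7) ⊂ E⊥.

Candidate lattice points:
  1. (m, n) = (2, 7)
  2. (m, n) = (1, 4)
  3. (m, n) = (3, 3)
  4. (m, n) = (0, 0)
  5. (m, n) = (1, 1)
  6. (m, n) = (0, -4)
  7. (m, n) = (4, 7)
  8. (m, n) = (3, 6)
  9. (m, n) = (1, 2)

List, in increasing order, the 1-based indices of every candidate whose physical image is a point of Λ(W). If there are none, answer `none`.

Compute τ' = (2−√8)/2 = -0.414214, so π⊥(m,n) = m -0.414214·n.
#1 (2,7): internal coord 2 + (7)·τ' = -0.899495; -0.899495 ∉ [-0.1, 0.7) → out
#2 (1,4): internal coord 1 + (4)·τ' = -0.656854; -0.656854 ∉ [-0.1, 0.7) → out
#3 (3,3): internal coord 3 + (3)·τ' = +1.757359; +1.757359 ∉ [-0.1, 0.7) → out
#4 (0,0): internal coord 0 + (0)·τ' = +0.000000; +0.000000 ∈ [-0.1, 0.7) → IN Λ
#5 (1,1): internal coord 1 + (1)·τ' = +0.585786; +0.585786 ∈ [-0.1, 0.7) → IN Λ
#6 (0,-4): internal coord 0 + (-4)·τ' = +1.656854; +1.656854 ∉ [-0.1, 0.7) → out
#7 (4,7): internal coord 4 + (7)·τ' = +1.100505; +1.100505 ∉ [-0.1, 0.7) → out
#8 (3,6): internal coord 3 + (6)·τ' = +0.514719; +0.514719 ∈ [-0.1, 0.7) → IN Λ
#9 (1,2): internal coord 1 + (2)·τ' = +0.171573; +0.171573 ∈ [-0.1, 0.7) → IN Λ

4, 5, 8, 9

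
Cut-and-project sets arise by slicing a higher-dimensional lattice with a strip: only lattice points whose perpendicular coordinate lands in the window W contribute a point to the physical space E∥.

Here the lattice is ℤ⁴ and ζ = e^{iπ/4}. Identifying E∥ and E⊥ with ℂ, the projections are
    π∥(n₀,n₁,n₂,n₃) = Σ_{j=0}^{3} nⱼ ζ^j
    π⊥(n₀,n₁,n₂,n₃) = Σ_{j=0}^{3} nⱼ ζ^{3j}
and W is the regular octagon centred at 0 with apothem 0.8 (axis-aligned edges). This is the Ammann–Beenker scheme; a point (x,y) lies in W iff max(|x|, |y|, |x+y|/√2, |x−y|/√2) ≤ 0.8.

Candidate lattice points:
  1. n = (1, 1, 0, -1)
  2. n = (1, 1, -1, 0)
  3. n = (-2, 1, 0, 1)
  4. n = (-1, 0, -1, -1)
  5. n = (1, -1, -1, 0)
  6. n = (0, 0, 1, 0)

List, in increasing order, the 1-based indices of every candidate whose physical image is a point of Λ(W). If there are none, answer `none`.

1

With ζ = e^{iπ/4} the internal vectors are ζ^0,ζ^3,ζ^6,ζ^9.
candidate 1: n = (1, 1, 0, -1) → π⊥ ≈ (-0.4142, +0.0000); max(|x|,|y|,|x±y|/√2) = 0.4142 ≤ 0.8 ⇒ ∈ W
candidate 2: n = (1, 1, -1, 0) → π⊥ ≈ (+0.2929, +1.7071); max(|x|,|y|,|x±y|/√2) = 1.7071 > 0.8 ⇒ ∉ W
candidate 3: n = (-2, 1, 0, 1) → π⊥ ≈ (-2.0000, +1.4142); max(|x|,|y|,|x±y|/√2) = 2.4142 > 0.8 ⇒ ∉ W
candidate 4: n = (-1, 0, -1, -1) → π⊥ ≈ (-1.7071, +0.2929); max(|x|,|y|,|x±y|/√2) = 1.7071 > 0.8 ⇒ ∉ W
candidate 5: n = (1, -1, -1, 0) → π⊥ ≈ (+1.7071, +0.2929); max(|x|,|y|,|x±y|/√2) = 1.7071 > 0.8 ⇒ ∉ W
candidate 6: n = (0, 0, 1, 0) → π⊥ ≈ (+0.0000, -1.0000); max(|x|,|y|,|x±y|/√2) = 1.0000 > 0.8 ⇒ ∉ W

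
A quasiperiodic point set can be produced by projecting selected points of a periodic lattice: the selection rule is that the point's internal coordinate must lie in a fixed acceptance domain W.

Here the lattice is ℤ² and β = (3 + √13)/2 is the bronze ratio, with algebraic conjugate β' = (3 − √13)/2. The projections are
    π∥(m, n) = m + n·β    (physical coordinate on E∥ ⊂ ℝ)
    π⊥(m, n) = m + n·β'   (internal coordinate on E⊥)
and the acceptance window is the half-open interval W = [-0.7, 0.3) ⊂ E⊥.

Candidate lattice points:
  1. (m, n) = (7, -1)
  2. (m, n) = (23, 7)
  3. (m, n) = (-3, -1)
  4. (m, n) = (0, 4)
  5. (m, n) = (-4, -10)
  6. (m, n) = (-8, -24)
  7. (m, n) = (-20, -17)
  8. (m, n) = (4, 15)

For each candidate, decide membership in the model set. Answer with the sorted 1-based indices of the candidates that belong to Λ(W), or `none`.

Compute β' = (3−√13)/2 = -0.3028, so π⊥(m,n) = m -0.3028·n.
#1 (7,-1): internal coord 7 + (-1)·β' = +7.3028; +7.3028 ∉ [-0.7, 0.3) → out
#2 (23,7): internal coord 23 + (7)·β' = +20.8806; +20.8806 ∉ [-0.7, 0.3) → out
#3 (-3,-1): internal coord -3 + (-1)·β' = -2.6972; -2.6972 ∉ [-0.7, 0.3) → out
#4 (0,4): internal coord 0 + (4)·β' = -1.2111; -1.2111 ∉ [-0.7, 0.3) → out
#5 (-4,-10): internal coord -4 + (-10)·β' = -0.9722; -0.9722 ∉ [-0.7, 0.3) → out
#6 (-8,-24): internal coord -8 + (-24)·β' = -0.7334; -0.7334 ∉ [-0.7, 0.3) → out
#7 (-20,-17): internal coord -20 + (-17)·β' = -14.8528; -14.8528 ∉ [-0.7, 0.3) → out
#8 (4,15): internal coord 4 + (15)·β' = -0.5416; -0.5416 ∈ [-0.7, 0.3) → IN Λ

8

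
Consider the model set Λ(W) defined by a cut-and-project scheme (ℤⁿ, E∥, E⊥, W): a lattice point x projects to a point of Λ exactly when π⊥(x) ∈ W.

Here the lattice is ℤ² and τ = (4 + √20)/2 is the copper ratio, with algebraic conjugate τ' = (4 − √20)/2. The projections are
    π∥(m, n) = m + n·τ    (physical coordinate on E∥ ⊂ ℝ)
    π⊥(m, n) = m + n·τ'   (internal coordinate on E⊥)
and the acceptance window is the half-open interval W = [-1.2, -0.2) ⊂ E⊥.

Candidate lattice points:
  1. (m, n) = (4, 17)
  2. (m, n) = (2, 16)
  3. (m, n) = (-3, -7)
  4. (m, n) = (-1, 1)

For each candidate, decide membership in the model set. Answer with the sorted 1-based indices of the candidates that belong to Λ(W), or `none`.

none

τ' = (4−√20)/2 ≈ -0.236068.
#1 (4,17): internal coord 4 + (17)·τ' = -0.013156; -0.013156 ∉ [-1.2, -0.2) → out
#2 (2,16): internal coord 2 + (16)·τ' = -1.777088; -1.777088 ∉ [-1.2, -0.2) → out
#3 (-3,-7): internal coord -3 + (-7)·τ' = -1.347524; -1.347524 ∉ [-1.2, -0.2) → out
#4 (-1,1): internal coord -1 + (1)·τ' = -1.236068; -1.236068 ∉ [-1.2, -0.2) → out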